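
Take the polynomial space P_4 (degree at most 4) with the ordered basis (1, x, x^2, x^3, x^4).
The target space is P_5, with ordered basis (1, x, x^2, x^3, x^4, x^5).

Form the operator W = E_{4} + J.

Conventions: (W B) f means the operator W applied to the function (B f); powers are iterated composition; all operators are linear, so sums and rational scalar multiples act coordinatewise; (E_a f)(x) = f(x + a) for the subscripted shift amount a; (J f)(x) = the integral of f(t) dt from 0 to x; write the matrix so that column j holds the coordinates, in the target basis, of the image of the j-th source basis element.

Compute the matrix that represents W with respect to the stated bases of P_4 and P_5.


the matrix is [[1, 4, 16, 64, 256]; [1, 1, 8, 48, 256]; [0, 1/2, 1, 12, 96]; [0, 0, 1/3, 1, 16]; [0, 0, 0, 1/4, 1]; [0, 0, 0, 0, 1/5]] (rows listed top to bottom)

image of 1: x + 1
image of x: (1/2)x^2 + x + 4
image of x^2: (1/3)x^3 + x^2 + 8x + 16
image of x^3: (1/4)x^4 + x^3 + 12x^2 + 48x + 64
image of x^4: (1/5)x^5 + x^4 + 16x^3 + 96x^2 + 256x + 256
each image's coordinates form column j of the matrix


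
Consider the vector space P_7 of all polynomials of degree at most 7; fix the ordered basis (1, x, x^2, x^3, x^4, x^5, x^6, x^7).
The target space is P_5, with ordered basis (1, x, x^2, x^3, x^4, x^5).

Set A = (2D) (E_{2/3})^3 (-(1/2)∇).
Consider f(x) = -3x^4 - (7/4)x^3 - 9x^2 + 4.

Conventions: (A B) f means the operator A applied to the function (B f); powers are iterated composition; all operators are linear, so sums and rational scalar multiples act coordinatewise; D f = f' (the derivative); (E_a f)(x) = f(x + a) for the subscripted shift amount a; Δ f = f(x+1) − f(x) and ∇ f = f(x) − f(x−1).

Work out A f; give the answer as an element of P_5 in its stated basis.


∇ f = -12x^3 + (51/4)x^2 - (99/4)x + 41/4
(-(1/2)∇) f = 6x^3 - (51/8)x^2 + (99/8)x - 41/8
E_{2/3} (-(1/2)∇) f = 6x^3 + (45/8)x^2 + (95/8)x + 149/72
E_{2/3} E_{2/3} (-(1/2)∇) f = 6x^3 + (141/8)x^2 + (219/8)x + 1027/72
E_{2/3} E_{2/3} E_{2/3} (-(1/2)∇) f = 6x^3 + (237/8)x^2 + (471/8)x + 337/8
D (E_{2/3})^3 (-(1/2)∇) f = 18x^2 + (237/4)x + 471/8
(2D) (E_{2/3})^3 (-(1/2)∇) f = 36x^2 + (237/2)x + 471/4

g(x) = 36x^2 + (237/2)x + 471/4


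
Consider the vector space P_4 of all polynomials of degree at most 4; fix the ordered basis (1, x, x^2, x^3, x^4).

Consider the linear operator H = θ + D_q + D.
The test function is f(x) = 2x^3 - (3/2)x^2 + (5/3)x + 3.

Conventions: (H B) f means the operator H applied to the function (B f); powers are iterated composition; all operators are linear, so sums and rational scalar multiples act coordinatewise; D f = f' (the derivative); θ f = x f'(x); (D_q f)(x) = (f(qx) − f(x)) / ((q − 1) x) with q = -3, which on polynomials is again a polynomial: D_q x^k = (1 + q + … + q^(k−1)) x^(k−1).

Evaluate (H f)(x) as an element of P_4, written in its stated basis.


g(x) = 6x^3 + 17x^2 + (5/3)x + 10/3

θ f = 6x^3 - 3x^2 + (5/3)x
D_q f = 14x^2 + 3x + 5/3
D f = 6x^2 - 3x + 5/3
(θ + D_q + D) f = 6x^3 + 17x^2 + (5/3)x + 10/3


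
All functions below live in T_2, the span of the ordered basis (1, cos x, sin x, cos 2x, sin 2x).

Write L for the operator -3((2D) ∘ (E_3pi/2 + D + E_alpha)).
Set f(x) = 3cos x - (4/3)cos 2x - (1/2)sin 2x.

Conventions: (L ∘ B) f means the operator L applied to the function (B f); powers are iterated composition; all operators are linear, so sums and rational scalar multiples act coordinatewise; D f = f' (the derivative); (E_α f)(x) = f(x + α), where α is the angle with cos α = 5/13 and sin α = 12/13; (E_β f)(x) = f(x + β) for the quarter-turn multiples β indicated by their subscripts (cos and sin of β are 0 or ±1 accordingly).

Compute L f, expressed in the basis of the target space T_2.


E_3pi/2 f = 3sin x + (4/3)cos 2x + (1/2)sin 2x
D f = -3sin x - cos 2x + (8/3)sin 2x
E_alpha f = (15/13)cos x - (36/13)sin x + (296/507)cos 2x + (439/338)sin 2x
(E_3pi/2 + D + E_alpha) f = (15/13)cos x - (36/13)sin x + (155/169)cos 2x + (2264/507)sin 2x
D (E_3pi/2 + D + E_alpha) f = -(36/13)cos x - (15/13)sin x + (4528/507)cos 2x - (310/169)sin 2x
(2D) (E_3pi/2 + D + E_alpha) f = -(72/13)cos x - (30/13)sin x + (9056/507)cos 2x - (620/169)sin 2x
(-3((2D) ∘ (E_3pi/2 + D + E_alpha))) f = (216/13)cos x + (90/13)sin x - (9056/169)cos 2x + (1860/169)sin 2x

the result is g(x) = (216/13)cos x + (90/13)sin x - (9056/169)cos 2x + (1860/169)sin 2x


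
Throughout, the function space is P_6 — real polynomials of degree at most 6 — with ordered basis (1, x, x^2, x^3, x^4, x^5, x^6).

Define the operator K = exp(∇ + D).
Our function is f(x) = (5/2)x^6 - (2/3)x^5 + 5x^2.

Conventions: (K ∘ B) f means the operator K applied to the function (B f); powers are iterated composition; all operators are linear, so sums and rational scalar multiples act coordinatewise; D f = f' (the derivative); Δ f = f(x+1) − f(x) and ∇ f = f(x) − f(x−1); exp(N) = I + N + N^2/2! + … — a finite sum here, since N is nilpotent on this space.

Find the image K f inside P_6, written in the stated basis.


the result is g(x) = (5/2)x^6 + (88/3)x^5 + (635/6)x^4 + 130x^3 + 60x^2 + (175/3)x + 51/2

order-1 term: 30x^5 - (265/6)x^4 + (170/3)x^3 - (265/6)x^2 + (115/3)x - 49/6
order-2 term: 150x^4 - (980/3)x^3 + (905/2)x^2 - (1010/3)x + 755/6
order-3 term: 400x^3 - (2860/3)x^2 + 1130x - 3205/6
order-4 term: 600x^2 - (3760/3)x + 2710/3
order-5 term: 480x - 1864/3
order-6 term: 160
the series for exp(∇ + D) f terminates at order 6
exp(∇ + D) f = (5/2)x^6 + (88/3)x^5 + (635/6)x^4 + 130x^3 + 60x^2 + (175/3)x + 51/2


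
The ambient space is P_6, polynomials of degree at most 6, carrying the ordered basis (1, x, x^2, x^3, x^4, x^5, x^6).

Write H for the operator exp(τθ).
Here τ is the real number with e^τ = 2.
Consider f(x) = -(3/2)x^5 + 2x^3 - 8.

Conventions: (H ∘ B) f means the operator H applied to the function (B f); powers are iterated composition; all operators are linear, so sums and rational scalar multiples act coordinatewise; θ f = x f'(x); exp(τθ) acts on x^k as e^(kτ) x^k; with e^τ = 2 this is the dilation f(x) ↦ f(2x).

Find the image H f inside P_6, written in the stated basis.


the result is g(x) = -48x^5 + 16x^3 - 8

exp(τθ) x^k = e^(kτ) x^k; with e^τ = 2 this sends x^k to 2^k x^k
x^3 ↦ 8 x^3
x^5 ↦ 32 x^5
applying this coordinatewise to f: exp(τθ) f = -48x^5 + 16x^3 - 8


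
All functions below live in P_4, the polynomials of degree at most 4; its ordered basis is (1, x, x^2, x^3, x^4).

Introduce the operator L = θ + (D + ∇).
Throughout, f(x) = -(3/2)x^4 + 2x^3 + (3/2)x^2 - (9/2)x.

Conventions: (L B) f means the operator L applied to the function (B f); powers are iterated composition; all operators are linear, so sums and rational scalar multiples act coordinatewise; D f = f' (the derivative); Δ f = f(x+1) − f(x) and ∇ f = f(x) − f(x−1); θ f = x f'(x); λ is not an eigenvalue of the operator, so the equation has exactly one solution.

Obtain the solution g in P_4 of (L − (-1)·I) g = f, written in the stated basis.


the image equals g(x) = -(3/10)x^4 + (11/10)x^3 - (23/10)x^2 + (23/5)x - 129/10

write g with unknown coordinates in the stated basis and equate coefficients in (L − (-1)·I) g = f
solving from the highest basis element down gives g = -(3/10)x^4 + (11/10)x^3 - (23/10)x^2 + (23/5)x - 129/10
check: L g = -(6/5)x^4 + (9/10)x^3 + (19/5)x^2 - (91/10)x + 129/10
so L g − (-1)·g = -(3/2)x^4 + 2x^3 + (3/2)x^2 - (9/2)x = f ✓


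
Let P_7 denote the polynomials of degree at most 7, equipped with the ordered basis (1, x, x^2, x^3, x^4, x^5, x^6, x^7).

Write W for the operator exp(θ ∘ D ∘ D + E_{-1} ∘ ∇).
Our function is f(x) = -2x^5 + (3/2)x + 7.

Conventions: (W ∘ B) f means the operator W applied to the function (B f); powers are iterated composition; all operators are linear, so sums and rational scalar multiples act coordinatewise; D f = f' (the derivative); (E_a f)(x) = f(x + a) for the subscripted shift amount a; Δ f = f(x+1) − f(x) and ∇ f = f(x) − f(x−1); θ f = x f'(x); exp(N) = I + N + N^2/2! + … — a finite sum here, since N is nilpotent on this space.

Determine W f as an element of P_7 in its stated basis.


order-1 term: -10x^4 - 60x^3 - 140x^2 + 150x - 121/2
order-2 term: -20x^3 - 120x^2 - 190x + 150
order-3 term: -20x^2 - 60x + 10
order-4 term: -10x
order-5 term: -2
the series for exp(θ ∘ D ∘ D + E_{-1} ∘ ∇) f terminates at order 5
exp(θ ∘ D ∘ D + E_{-1} ∘ ∇) f = -2x^5 - 10x^4 - 80x^3 - 280x^2 - (217/2)x + 209/2

the image equals g(x) = -2x^5 - 10x^4 - 80x^3 - 280x^2 - (217/2)x + 209/2


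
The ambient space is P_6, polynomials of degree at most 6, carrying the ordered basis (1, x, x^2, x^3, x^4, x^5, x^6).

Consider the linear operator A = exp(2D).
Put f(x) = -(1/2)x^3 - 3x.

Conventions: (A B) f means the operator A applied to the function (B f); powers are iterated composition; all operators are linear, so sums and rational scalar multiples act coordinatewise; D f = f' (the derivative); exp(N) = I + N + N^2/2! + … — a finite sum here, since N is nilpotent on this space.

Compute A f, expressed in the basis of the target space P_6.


order-1 term: -3x^2 - 6
order-2 term: -6x
order-3 term: -4
the series for exp(2D) f terminates at order 3
exp(2D) f = -(1/2)x^3 - 3x^2 - 9x - 10

the image equals g(x) = -(1/2)x^3 - 3x^2 - 9x - 10


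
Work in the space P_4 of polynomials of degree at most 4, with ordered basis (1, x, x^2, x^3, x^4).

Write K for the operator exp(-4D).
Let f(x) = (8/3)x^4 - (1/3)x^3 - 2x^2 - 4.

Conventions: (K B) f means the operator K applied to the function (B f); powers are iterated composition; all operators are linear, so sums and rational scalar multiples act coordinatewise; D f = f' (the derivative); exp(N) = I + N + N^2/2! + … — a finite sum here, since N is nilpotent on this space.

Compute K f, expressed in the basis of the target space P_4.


order-1 term: -(128/3)x^3 + 4x^2 + 16x
order-2 term: 256x^2 - 16x - 32
order-3 term: -(2048/3)x + 64/3
order-4 term: 2048/3
the series for exp(-4D) f terminates at order 4
exp(-4D) f = (8/3)x^4 - 43x^3 + 258x^2 - (2048/3)x + 668

the image equals g(x) = (8/3)x^4 - 43x^3 + 258x^2 - (2048/3)x + 668


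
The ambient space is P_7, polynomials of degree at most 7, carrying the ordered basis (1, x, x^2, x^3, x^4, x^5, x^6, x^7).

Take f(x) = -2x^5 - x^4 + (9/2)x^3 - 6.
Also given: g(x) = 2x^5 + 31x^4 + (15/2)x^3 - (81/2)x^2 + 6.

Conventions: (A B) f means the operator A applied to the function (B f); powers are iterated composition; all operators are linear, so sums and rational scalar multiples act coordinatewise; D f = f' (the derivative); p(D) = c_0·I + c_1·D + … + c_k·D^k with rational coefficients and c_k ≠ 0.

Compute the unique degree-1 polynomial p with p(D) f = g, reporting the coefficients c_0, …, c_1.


D^0 f = -2x^5 - x^4 + (9/2)x^3 - 6
D^1 f = -10x^4 - 4x^3 + (27/2)x^2
matching coefficients of g against c_0 f + c_1 Df + … from the top degree down determines the c_i
solution: c_0 = -1, c_1 = -3

p(D) = -I − 3·D, i.e. c_0 = -1, c_1 = -3


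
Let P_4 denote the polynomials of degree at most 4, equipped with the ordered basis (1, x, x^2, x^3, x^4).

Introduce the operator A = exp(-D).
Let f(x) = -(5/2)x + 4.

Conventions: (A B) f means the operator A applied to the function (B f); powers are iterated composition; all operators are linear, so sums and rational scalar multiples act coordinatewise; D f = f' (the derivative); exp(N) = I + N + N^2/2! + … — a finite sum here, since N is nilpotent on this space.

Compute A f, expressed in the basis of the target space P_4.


g(x) = -(5/2)x + 13/2

order-1 term: 5/2
the series for exp(-D) f terminates at order 1
exp(-D) f = -(5/2)x + 13/2


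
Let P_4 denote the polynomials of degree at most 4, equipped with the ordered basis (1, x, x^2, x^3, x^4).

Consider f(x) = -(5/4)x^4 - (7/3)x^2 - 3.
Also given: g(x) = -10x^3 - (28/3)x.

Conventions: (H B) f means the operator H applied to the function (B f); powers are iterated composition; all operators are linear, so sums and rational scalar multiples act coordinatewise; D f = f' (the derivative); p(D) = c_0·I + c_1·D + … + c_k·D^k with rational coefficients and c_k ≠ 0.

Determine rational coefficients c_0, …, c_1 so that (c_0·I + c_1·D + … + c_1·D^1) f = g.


p(D) = 2·D, i.e. c_0 = 0, c_1 = 2

D^0 f = -(5/4)x^4 - (7/3)x^2 - 3
D^1 f = -5x^3 - (14/3)x
matching coefficients of g against c_0 f + c_1 Df + … from the top degree down determines the c_i
solution: c_0 = 0, c_1 = 2


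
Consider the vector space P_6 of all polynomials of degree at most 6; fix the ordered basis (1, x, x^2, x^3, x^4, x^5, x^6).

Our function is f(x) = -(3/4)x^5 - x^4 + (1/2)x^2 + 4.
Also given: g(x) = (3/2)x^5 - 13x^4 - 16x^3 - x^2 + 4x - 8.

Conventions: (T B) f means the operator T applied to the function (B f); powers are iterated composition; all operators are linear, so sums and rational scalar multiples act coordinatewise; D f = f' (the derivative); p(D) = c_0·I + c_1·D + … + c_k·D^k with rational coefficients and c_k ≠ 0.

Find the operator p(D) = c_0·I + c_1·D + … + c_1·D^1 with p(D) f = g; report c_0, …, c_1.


D^0 f = -(3/4)x^5 - x^4 + (1/2)x^2 + 4
D^1 f = -(15/4)x^4 - 4x^3 + x
matching coefficients of g against c_0 f + c_1 Df + … from the top degree down determines the c_i
solution: c_0 = -2, c_1 = 4

p(D) = -2·I + 4·D, i.e. c_0 = -2, c_1 = 4


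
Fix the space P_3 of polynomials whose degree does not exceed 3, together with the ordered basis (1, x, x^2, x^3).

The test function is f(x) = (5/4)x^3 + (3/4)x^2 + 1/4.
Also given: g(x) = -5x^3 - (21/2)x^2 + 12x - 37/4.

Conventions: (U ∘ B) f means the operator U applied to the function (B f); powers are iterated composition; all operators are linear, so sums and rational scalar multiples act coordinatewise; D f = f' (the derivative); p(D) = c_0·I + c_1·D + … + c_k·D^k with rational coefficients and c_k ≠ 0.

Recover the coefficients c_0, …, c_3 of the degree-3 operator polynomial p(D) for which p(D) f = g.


p(D) = -4·I − 2·D + 2·D^2 − (3/2)·D^3, i.e. c_0 = -4, c_1 = -2, c_2 = 2, c_3 = -3/2

D^0 f = (5/4)x^3 + (3/4)x^2 + 1/4
D^1 f = (15/4)x^2 + (3/2)x
D^2 f = (15/2)x + 3/2
D^3 f = 15/2
matching coefficients of g against c_0 f + c_1 Df + … from the top degree down determines the c_i
solution: c_0 = -4, c_1 = -2, c_2 = 2, c_3 = -3/2


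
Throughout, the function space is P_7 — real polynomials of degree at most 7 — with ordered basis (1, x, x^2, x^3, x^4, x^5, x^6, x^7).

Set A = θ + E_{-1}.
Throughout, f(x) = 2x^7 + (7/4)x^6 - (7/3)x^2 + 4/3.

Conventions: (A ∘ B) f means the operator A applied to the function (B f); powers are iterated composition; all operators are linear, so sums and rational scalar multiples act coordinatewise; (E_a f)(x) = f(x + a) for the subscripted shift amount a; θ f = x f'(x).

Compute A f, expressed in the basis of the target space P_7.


g(x) = 16x^7 - (7/4)x^6 + (63/2)x^5 - (175/4)x^4 + 35x^3 - (91/4)x^2 + (49/6)x - 5/4

θ f = 14x^7 + (21/2)x^6 - (14/3)x^2
E_{-1} f = 2x^7 - (49/4)x^6 + (63/2)x^5 - (175/4)x^4 + 35x^3 - (217/12)x^2 + (49/6)x - 5/4
(θ + E_{-1}) f = 16x^7 - (7/4)x^6 + (63/2)x^5 - (175/4)x^4 + 35x^3 - (91/4)x^2 + (49/6)x - 5/4


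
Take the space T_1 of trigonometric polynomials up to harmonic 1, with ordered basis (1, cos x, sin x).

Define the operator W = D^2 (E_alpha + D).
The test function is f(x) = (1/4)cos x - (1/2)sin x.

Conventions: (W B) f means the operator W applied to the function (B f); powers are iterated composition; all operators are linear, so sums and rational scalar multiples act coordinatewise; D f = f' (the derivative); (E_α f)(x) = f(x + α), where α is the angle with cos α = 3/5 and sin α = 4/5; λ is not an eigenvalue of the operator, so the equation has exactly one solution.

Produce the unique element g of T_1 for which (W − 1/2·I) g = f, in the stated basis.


the image equals g(x) = -(47/178)cos x + (2/89)sin x

write g with unknown coordinates in the stated basis and equate coefficients in (W − 1/2·I) g = f
solving from the highest basis element down gives g = -(47/178)cos x + (2/89)sin x
check: W g = (21/178)cos x - (87/178)sin x
so W g − 1/2·g = (1/4)cos x - (1/2)sin x = f ✓


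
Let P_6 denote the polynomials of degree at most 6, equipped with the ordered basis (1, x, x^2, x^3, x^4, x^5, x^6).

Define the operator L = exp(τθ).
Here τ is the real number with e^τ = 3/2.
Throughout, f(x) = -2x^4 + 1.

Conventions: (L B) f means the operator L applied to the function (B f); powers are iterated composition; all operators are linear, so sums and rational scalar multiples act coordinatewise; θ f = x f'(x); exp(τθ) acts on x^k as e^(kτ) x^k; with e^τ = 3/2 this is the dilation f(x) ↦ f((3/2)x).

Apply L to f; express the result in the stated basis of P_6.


exp(τθ) x^k = e^(kτ) x^k; with e^τ = 3/2 this sends x^k to (3/2)^k x^k
x^4 ↦ 81/16 x^4
applying this coordinatewise to f: exp(τθ) f = -(81/8)x^4 + 1

the result is g(x) = -(81/8)x^4 + 1


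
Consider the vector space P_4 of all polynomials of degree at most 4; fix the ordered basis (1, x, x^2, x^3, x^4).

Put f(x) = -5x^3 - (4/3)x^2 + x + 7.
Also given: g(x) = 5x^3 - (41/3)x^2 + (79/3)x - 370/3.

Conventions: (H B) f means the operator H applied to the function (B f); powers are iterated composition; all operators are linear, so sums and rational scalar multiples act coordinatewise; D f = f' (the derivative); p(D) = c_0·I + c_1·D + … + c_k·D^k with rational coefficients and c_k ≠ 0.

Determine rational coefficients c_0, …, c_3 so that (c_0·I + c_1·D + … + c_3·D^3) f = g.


D^0 f = -5x^3 - (4/3)x^2 + x + 7
D^1 f = -15x^2 - (8/3)x + 1
D^2 f = -30x - 8/3
D^3 f = -30
matching coefficients of g against c_0 f + c_1 Df + … from the top degree down determines the c_i
solution: c_0 = -1, c_1 = 1, c_2 = -1, c_3 = 4

p(D) = -I + D − D^2 + 4·D^3, i.e. c_0 = -1, c_1 = 1, c_2 = -1, c_3 = 4


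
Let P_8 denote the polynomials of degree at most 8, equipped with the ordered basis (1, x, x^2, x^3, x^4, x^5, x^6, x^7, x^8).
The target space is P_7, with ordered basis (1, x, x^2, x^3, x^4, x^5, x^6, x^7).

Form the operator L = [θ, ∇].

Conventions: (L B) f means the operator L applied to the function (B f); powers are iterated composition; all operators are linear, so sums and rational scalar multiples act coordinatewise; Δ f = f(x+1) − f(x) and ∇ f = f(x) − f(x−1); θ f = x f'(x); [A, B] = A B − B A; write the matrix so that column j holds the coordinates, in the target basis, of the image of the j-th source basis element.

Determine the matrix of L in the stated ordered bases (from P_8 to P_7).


image of 1: 0
image of x: -1
image of x^2: -2x + 2
image of x^3: -3x^2 + 6x - 3
image of x^4: -4x^3 + 12x^2 - 12x + 4
image of x^5: -5x^4 + 20x^3 - 30x^2 + 20x - 5
image of x^6: -6x^5 + 30x^4 - 60x^3 + 60x^2 - 30x + 6
image of x^7: -7x^6 + 42x^5 - 105x^4 + 140x^3 - 105x^2 + 42x - 7
image of x^8: -8x^7 + 56x^6 - 168x^5 + 280x^4 - 280x^3 + 168x^2 - 56x + 8
each image's coordinates form column j of the matrix

the matrix is [[0, -1, 2, -3, 4, -5, 6, -7, 8]; [0, 0, -2, 6, -12, 20, -30, 42, -56]; [0, 0, 0, -3, 12, -30, 60, -105, 168]; [0, 0, 0, 0, -4, 20, -60, 140, -280]; [0, 0, 0, 0, 0, -5, 30, -105, 280]; [0, 0, 0, 0, 0, 0, -6, 42, -168]; [0, 0, 0, 0, 0, 0, 0, -7, 56]; [0, 0, 0, 0, 0, 0, 0, 0, -8]] (rows listed top to bottom)


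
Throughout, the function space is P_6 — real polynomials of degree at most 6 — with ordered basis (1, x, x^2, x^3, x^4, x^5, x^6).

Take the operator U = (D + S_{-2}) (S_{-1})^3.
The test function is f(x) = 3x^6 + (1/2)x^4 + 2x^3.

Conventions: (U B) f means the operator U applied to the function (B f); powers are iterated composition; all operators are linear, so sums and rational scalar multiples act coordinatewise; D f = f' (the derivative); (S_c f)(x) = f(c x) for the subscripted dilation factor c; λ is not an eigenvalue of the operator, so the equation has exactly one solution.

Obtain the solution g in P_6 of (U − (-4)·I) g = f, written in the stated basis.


the image equals g(x) = (3/68)x^6 - (1/136)x^5 + (63/2720)x^4 + (1297/8160)x^3 + (1297/21760)x^2 - (1297/65280)x - 1297/326400

write g with unknown coordinates in the stated basis and equate coefficients in (U − (-4)·I) g = f
solving from the highest basis element down gives g = (3/68)x^6 - (1/136)x^5 + (63/2720)x^4 + (1297/8160)x^3 + (1297/21760)x^2 - (1297/65280)x - 1297/326400
check: U g = (48/17)x^6 + (1/34)x^5 + (277/680)x^4 + (2783/2040)x^3 - (1297/5440)x^2 + (1297/16320)x + 1297/81600
so U g − (-4)·g = 3x^6 + (1/2)x^4 + 2x^3 = f ✓


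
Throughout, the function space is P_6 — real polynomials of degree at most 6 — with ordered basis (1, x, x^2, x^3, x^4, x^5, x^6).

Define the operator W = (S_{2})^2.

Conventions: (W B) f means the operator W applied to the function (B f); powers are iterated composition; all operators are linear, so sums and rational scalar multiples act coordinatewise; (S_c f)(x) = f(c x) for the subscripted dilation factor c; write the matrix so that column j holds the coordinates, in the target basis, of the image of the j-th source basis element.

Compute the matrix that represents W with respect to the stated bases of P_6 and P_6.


the matrix is [[1, 0, 0, 0, 0, 0, 0]; [0, 4, 0, 0, 0, 0, 0]; [0, 0, 16, 0, 0, 0, 0]; [0, 0, 0, 64, 0, 0, 0]; [0, 0, 0, 0, 256, 0, 0]; [0, 0, 0, 0, 0, 1024, 0]; [0, 0, 0, 0, 0, 0, 4096]] (rows listed top to bottom)

image of 1: 1
image of x: 4x
image of x^2: 16x^2
image of x^3: 64x^3
image of x^4: 256x^4
image of x^5: 1024x^5
image of x^6: 4096x^6
each image's coordinates form column j of the matrix


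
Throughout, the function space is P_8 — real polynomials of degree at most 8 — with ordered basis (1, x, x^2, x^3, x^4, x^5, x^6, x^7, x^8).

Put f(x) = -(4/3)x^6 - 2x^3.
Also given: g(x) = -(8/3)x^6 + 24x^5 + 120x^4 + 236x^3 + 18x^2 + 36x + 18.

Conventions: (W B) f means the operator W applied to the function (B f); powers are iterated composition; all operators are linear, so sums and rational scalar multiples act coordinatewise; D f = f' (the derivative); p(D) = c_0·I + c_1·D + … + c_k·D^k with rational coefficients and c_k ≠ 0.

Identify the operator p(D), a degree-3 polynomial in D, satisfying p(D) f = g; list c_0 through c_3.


c_0 = 2, c_1 = -3, c_2 = -3, c_3 = -3/2

D^0 f = -(4/3)x^6 - 2x^3
D^1 f = -8x^5 - 6x^2
D^2 f = -40x^4 - 12x
D^3 f = -160x^3 - 12
matching coefficients of g against c_0 f + c_1 Df + … from the top degree down determines the c_i
solution: c_0 = 2, c_1 = -3, c_2 = -3, c_3 = -3/2


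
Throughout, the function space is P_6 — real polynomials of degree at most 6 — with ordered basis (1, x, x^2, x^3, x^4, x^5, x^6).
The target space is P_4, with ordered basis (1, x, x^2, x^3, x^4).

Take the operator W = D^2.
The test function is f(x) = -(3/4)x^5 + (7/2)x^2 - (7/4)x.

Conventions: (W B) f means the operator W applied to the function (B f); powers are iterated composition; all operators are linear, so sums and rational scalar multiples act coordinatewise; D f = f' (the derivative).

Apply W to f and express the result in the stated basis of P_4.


D f = -(15/4)x^4 + 7x - 7/4
D D f = -15x^3 + 7

g(x) = -15x^3 + 7


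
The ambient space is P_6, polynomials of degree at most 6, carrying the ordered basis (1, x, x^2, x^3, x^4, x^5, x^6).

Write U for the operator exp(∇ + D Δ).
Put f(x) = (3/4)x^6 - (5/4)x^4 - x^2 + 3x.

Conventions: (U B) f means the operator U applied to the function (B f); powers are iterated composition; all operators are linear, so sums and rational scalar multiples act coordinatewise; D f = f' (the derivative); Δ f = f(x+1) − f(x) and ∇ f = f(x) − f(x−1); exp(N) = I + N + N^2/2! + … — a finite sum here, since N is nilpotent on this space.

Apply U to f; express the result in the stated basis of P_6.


order-1 term: (9/2)x^5 + (45/4)x^4 + 55x^3 + (105/4)x^2 + 5x + 2
order-2 term: (45/4)x^4 + 45x^3 + (825/4)x^2 + (465/2)x + 156
order-3 term: 15x^3 + (135/2)x^2 + (485/2)x + 435/2
order-4 term: (45/4)x^2 + 45x + 185/2
order-5 term: (9/2)x + 45/4
order-6 term: 3/4
the series for exp(∇ + D Δ) f terminates at order 6
exp(∇ + D Δ) f = (3/4)x^6 + (9/2)x^5 + (85/4)x^4 + 115x^3 + (1241/4)x^2 + (1065/2)x + 480

g(x) = (3/4)x^6 + (9/2)x^5 + (85/4)x^4 + 115x^3 + (1241/4)x^2 + (1065/2)x + 480


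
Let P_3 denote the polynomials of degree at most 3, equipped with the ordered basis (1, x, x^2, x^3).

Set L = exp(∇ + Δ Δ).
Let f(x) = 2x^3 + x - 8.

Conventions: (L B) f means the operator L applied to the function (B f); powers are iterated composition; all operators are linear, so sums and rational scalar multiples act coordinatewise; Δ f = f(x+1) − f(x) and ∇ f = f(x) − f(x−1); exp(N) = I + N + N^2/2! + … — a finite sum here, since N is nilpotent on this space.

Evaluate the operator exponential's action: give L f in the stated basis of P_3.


the image equals g(x) = 2x^3 + 6x^2 + 13x + 15

order-1 term: 6x^2 + 6x + 15
order-2 term: 6x + 6
order-3 term: 2
the series for exp(∇ + Δ Δ) f terminates at order 3
exp(∇ + Δ Δ) f = 2x^3 + 6x^2 + 13x + 15


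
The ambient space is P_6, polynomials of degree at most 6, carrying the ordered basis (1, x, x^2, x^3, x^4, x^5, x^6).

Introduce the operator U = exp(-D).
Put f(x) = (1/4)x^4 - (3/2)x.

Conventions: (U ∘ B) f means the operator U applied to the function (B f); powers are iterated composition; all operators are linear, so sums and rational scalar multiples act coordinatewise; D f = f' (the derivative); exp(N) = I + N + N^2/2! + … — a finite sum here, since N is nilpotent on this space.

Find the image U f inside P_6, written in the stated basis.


order-1 term: -x^3 + 3/2
order-2 term: (3/2)x^2
order-3 term: -x
order-4 term: 1/4
the series for exp(-D) f terminates at order 4
exp(-D) f = (1/4)x^4 - x^3 + (3/2)x^2 - (5/2)x + 7/4

the image equals g(x) = (1/4)x^4 - x^3 + (3/2)x^2 - (5/2)x + 7/4


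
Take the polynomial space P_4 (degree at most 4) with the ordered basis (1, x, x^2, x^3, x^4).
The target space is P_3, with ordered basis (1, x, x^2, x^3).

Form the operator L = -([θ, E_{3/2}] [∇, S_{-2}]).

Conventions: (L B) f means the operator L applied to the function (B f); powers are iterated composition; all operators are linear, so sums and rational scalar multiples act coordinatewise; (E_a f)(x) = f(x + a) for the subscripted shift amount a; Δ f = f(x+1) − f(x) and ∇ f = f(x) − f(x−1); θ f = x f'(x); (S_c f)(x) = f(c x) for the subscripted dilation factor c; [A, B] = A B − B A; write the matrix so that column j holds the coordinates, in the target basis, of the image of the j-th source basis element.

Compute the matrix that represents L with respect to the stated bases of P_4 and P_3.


image of 1: 0
image of x: 0
image of x^2: 18
image of x^3: -108x - 135
image of x^4: 432x^2 + 1080x + 756
each image's coordinates form column j of the matrix

the matrix is [[0, 0, 18, -135, 756]; [0, 0, 0, -108, 1080]; [0, 0, 0, 0, 432]; [0, 0, 0, 0, 0]] (rows listed top to bottom)


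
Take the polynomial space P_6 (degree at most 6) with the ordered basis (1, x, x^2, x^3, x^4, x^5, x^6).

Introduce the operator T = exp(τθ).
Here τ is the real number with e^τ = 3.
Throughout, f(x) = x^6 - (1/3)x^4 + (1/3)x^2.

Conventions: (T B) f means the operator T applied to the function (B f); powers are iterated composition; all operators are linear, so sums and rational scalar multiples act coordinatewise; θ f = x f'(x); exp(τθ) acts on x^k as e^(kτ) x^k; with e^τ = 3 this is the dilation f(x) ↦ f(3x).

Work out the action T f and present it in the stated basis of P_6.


the image equals g(x) = 729x^6 - 27x^4 + 3x^2

exp(τθ) x^k = e^(kτ) x^k; with e^τ = 3 this sends x^k to 3^k x^k
x^2 ↦ 9 x^2
x^4 ↦ 81 x^4
x^6 ↦ 729 x^6
applying this coordinatewise to f: exp(τθ) f = 729x^6 - 27x^4 + 3x^2


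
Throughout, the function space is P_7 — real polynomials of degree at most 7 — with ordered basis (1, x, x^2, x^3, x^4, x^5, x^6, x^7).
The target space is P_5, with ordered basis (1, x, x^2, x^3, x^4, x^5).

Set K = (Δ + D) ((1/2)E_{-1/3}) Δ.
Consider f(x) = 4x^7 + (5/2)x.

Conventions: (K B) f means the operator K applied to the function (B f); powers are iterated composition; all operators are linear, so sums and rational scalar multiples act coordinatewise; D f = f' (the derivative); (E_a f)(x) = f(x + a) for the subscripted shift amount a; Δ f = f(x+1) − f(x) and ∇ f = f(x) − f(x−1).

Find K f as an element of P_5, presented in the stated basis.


Δ f = 28x^6 + 84x^5 + 140x^4 + 140x^3 + 84x^2 + 28x + 13/2
E_{-1/3} Δ f = 28x^6 + 28x^5 + (140/3)x^4 + (700/27)x^3 + (308/27)x^2 + (196/81)x + 3989/1458
((1/2)E_{-1/3}) Δ f = 14x^6 + 14x^5 + (70/3)x^4 + (350/27)x^3 + (154/27)x^2 + (98/81)x + 3989/2916
Δ ((1/2)E_{-1/3}) Δ f = 84x^5 + 280x^4 + (1540/3)x^3 + (4760/9)x^2 + (8036/27)x + 5768/81
D ((1/2)E_{-1/3}) Δ f = 84x^5 + 70x^4 + (280/3)x^3 + (350/9)x^2 + (308/27)x + 98/81
(Δ + D) ((1/2)E_{-1/3}) Δ f = 168x^5 + 350x^4 + (1820/3)x^3 + (5110/9)x^2 + (8344/27)x + 5866/81

the result is g(x) = 168x^5 + 350x^4 + (1820/3)x^3 + (5110/9)x^2 + (8344/27)x + 5866/81


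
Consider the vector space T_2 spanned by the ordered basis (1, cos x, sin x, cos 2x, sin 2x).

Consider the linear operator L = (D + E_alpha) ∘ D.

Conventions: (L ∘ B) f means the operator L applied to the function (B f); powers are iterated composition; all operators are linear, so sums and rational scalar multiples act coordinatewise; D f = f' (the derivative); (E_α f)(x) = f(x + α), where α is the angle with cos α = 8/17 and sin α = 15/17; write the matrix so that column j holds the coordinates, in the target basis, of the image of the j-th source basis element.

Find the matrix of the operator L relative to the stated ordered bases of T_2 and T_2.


image of 1: 0
image of cos x: -(32/17)cos x - (8/17)sin x
image of sin x: (8/17)cos x - (32/17)sin x
image of cos 2x: -(1636/289)cos 2x + (322/289)sin 2x
image of sin 2x: -(322/289)cos 2x - (1636/289)sin 2x
each image's coordinates form column j of the matrix

the matrix is [[0, 0, 0, 0, 0]; [0, -32/17, 8/17, 0, 0]; [0, -8/17, -32/17, 0, 0]; [0, 0, 0, -1636/289, -322/289]; [0, 0, 0, 322/289, -1636/289]] (rows listed top to bottom)


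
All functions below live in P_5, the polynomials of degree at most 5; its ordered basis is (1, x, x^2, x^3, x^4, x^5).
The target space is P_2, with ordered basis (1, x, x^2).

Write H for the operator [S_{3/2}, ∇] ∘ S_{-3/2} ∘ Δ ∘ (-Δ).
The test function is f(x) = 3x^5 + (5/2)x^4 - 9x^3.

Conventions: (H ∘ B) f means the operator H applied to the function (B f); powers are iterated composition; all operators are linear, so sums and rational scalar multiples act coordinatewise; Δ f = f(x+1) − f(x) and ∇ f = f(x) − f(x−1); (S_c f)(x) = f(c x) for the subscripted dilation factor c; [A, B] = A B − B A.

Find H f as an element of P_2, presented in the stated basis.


Δ f = 15x^4 + 40x^3 + 18x^2 - 2x - 7/2
(-Δ) f = -15x^4 - 40x^3 - 18x^2 + 2x + 7/2
Δ (-Δ) f = -60x^3 - 210x^2 - 216x - 71
S_{-3/2} Δ (-Δ) f = (405/2)x^3 - (945/2)x^2 + 324x - 71
∇ (S_{-3/2} ∘ Δ ∘ (-Δ)) f = (1215/2)x^2 - (3105/2)x + 999
S_{3/2} ∇ (S_{-3/2} ∘ Δ ∘ (-Δ)) f = (10935/8)x^2 - (9315/4)x + 999
S_{3/2} (S_{-3/2} ∘ Δ ∘ (-Δ)) f = (10935/16)x^3 - (8505/8)x^2 + 486x - 71
∇ S_{3/2} (S_{-3/2} ∘ Δ ∘ (-Δ)) f = (32805/16)x^2 - (66825/16)x + 35721/16
[S_{3/2}, ∇] (S_{-3/2} ∘ Δ ∘ (-Δ)) f = -(10935/16)x^2 + (29565/16)x - 19737/16

the image equals g(x) = -(10935/16)x^2 + (29565/16)x - 19737/16


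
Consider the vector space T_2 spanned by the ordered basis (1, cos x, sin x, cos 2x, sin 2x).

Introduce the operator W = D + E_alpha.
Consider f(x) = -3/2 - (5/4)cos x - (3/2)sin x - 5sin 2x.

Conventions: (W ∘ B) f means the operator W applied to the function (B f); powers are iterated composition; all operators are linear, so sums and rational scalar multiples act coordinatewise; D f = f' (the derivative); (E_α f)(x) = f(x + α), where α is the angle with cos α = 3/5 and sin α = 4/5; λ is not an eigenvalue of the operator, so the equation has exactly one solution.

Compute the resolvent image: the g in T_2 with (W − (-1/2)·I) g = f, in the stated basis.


the image equals g(x) = -1 + (53/178)cos x - (78/89)sin x + (1480/881)cos 2x - (110/881)sin 2x

write g with unknown coordinates in the stated basis and equate coefficients in (W − (-1/2)·I) g = f
solving from the highest basis element down gives g = -1 + (53/178)cos x - (78/89)sin x + (1480/881)cos 2x - (110/881)sin 2x
check: W g = -1 - (249/178)cos x - (189/178)sin x - (740/881)cos 2x - (4350/881)sin 2x
so W g − (-1/2)·g = -3/2 - (5/4)cos x - (3/2)sin x - 5sin 2x = f ✓


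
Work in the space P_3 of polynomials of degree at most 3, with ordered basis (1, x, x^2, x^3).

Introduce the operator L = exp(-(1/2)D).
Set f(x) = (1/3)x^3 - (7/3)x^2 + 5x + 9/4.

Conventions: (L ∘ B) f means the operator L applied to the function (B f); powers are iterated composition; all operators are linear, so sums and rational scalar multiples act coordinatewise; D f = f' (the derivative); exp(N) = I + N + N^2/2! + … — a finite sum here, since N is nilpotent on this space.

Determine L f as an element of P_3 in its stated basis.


order-1 term: -(1/2)x^2 + (7/3)x - 5/2
order-2 term: (1/4)x - 7/12
order-3 term: -1/24
the series for exp(-(1/2)D) f terminates at order 3
exp(-(1/2)D) f = (1/3)x^3 - (17/6)x^2 + (91/12)x - 7/8

g(x) = (1/3)x^3 - (17/6)x^2 + (91/12)x - 7/8


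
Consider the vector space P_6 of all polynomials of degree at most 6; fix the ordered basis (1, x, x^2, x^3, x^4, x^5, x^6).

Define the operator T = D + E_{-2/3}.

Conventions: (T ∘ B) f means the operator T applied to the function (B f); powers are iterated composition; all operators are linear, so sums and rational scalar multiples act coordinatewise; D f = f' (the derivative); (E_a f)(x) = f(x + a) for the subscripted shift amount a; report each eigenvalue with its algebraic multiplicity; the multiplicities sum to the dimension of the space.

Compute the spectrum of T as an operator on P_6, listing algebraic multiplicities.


λ = 1 (multiplicity 7)

image of 1: 1
image of x: x + 1/3
image of x^2: x^2 + (2/3)x + 4/9
image of x^3: x^3 + x^2 + (4/3)x - 8/27
image of x^4: x^4 + (4/3)x^3 + (8/3)x^2 - (32/27)x + 16/81
image of x^5: x^5 + (5/3)x^4 + (40/9)x^3 - (80/27)x^2 + (80/81)x - 32/243
image of x^6: x^6 + 2x^5 + (20/3)x^4 - (160/27)x^3 + (80/27)x^2 - (64/81)x + 64/729
the matrix is upper triangular; its diagonal is (1, 1, 1, 1, 1, 1, 1)
for a triangular matrix the eigenvalues are the diagonal entries, with algebraic multiplicity their repetition count


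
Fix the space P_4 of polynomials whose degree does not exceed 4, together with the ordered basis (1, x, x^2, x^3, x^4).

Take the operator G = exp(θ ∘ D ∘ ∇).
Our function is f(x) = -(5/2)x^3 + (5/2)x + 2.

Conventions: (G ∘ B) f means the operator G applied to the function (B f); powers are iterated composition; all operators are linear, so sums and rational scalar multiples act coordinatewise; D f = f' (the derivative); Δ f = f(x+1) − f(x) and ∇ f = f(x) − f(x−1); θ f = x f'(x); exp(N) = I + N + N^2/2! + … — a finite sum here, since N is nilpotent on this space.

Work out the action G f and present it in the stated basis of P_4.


order-1 term: -15x
the series for exp(θ ∘ D ∘ ∇) f terminates at order 1
exp(θ ∘ D ∘ ∇) f = -(5/2)x^3 - (25/2)x + 2

the result is g(x) = -(5/2)x^3 - (25/2)x + 2


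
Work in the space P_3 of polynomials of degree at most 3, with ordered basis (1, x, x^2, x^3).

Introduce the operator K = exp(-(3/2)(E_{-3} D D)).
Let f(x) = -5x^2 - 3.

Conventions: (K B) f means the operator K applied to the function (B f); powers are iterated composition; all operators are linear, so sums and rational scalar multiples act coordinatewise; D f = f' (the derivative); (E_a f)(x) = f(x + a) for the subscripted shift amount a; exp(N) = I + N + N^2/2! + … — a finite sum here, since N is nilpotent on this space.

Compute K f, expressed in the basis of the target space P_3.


order-1 term: 15
the series for exp(-(3/2)(E_{-3} D D)) f terminates at order 1
exp(-(3/2)(E_{-3} D D)) f = -5x^2 + 12

the result is g(x) = -5x^2 + 12


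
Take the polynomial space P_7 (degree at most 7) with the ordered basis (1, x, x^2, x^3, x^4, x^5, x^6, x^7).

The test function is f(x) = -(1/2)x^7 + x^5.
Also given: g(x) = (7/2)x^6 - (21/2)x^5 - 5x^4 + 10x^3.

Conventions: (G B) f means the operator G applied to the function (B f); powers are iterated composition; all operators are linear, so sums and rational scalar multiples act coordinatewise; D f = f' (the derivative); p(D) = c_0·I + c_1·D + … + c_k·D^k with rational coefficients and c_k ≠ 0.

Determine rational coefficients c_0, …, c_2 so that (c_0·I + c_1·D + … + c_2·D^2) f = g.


D^0 f = -(1/2)x^7 + x^5
D^1 f = -(7/2)x^6 + 5x^4
D^2 f = -21x^5 + 20x^3
matching coefficients of g against c_0 f + c_1 Df + … from the top degree down determines the c_i
solution: c_0 = 0, c_1 = -1, c_2 = 1/2

c_0 = 0, c_1 = -1, c_2 = 1/2


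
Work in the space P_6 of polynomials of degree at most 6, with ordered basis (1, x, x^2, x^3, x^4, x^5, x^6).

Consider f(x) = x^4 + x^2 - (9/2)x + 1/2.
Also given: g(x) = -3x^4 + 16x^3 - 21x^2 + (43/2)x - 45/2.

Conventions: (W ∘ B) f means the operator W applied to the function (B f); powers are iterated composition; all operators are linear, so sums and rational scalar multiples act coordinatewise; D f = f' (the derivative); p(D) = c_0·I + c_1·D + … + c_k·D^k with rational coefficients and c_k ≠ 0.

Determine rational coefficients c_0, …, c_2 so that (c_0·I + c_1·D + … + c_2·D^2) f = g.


c_0 = -3, c_1 = 4, c_2 = -3/2

D^0 f = x^4 + x^2 - (9/2)x + 1/2
D^1 f = 4x^3 + 2x - 9/2
D^2 f = 12x^2 + 2
matching coefficients of g against c_0 f + c_1 Df + … from the top degree down determines the c_i
solution: c_0 = -3, c_1 = 4, c_2 = -3/2


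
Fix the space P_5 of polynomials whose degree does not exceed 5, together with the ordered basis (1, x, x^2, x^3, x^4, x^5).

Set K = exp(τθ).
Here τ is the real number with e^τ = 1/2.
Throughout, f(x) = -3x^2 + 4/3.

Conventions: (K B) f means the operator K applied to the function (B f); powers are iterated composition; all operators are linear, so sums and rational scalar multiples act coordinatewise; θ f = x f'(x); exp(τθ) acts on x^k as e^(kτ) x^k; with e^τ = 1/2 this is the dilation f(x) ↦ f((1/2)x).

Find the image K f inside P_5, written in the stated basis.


exp(τθ) x^k = e^(kτ) x^k; with e^τ = 1/2 this sends x^k to (1/2)^k x^k
x^2 ↦ 1/4 x^2
applying this coordinatewise to f: exp(τθ) f = -(3/4)x^2 + 4/3

g(x) = -(3/4)x^2 + 4/3


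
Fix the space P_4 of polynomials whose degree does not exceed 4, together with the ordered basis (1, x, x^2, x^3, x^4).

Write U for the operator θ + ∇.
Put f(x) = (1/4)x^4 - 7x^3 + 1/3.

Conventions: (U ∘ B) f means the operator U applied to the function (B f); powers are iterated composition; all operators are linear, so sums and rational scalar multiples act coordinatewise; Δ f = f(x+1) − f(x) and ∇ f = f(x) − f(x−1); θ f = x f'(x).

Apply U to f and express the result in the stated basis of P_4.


θ f = x^4 - 21x^3
∇ f = x^3 - (45/2)x^2 + 22x - 29/4
(θ + ∇) f = x^4 - 20x^3 - (45/2)x^2 + 22x - 29/4

g(x) = x^4 - 20x^3 - (45/2)x^2 + 22x - 29/4


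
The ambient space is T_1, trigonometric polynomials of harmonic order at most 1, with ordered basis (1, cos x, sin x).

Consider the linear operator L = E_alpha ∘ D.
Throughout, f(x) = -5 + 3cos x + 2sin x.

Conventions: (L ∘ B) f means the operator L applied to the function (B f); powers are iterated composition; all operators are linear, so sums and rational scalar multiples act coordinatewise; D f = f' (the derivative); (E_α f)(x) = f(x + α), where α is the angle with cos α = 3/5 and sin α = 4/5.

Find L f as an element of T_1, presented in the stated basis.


g(x) = -(6/5)cos x - (17/5)sin x

D f = 2cos x - 3sin x
E_alpha D f = -(6/5)cos x - (17/5)sin x
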